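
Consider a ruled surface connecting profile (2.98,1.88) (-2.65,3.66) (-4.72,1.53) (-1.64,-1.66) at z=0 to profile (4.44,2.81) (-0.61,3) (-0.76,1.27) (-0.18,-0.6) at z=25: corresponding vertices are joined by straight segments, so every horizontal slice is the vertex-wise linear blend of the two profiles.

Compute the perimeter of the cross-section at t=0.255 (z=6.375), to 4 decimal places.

Cross-section at t=0.255: each vertex is (1-t)·p0[i] + t·p1[i].
  v1: (1-0.255)·(2.98,1.88) + 0.255·(4.44,2.81) = (3.3523,2.1171)
  v2: (1-0.255)·(-2.65,3.66) + 0.255·(-0.61,3) = (-2.1298,3.4917)
  v3: (1-0.255)·(-4.72,1.53) + 0.255·(-0.76,1.27) = (-3.7102,1.4637)
  v4: (1-0.255)·(-1.64,-1.66) + 0.255·(-0.18,-0.6) = (-1.2677,-1.3897)
Perimeter = Σ |v_{i+1} − v_i|:
  edge 1→2: √(-5.4821² + 1.3746²) = 5.6518 (running 5.6518)
  edge 2→3: √(-1.5804² + -2.0280²) = 2.5711 (running 8.2229)
  edge 3→4: √(2.4425² + -2.8534²) = 3.7560 (running 11.9789)
  edge 4→1: √(4.6200² + 3.5068²) = 5.8002 (running 17.7791)
Perimeter = 17.7791

Perimeter at t=0.255: 17.7791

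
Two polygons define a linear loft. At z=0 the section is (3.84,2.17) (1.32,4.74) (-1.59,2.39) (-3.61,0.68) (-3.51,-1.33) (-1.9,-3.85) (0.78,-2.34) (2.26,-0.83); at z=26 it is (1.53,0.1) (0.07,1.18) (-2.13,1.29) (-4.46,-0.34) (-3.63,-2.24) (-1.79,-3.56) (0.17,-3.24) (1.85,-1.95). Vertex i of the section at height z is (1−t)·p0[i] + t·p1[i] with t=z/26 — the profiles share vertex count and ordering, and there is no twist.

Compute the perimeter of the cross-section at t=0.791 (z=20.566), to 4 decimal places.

Perimeter at t=0.791: 18.3373

Cross-section at t=0.791: each vertex is (1-t)·p0[i] + t·p1[i].
  v1: (1-0.791)·(3.84,2.17) + 0.791·(1.53,0.1) = (2.0128,0.5326)
  v2: (1-0.791)·(1.32,4.74) + 0.791·(0.07,1.18) = (0.3312,1.9240)
  v3: (1-0.791)·(-1.59,2.39) + 0.791·(-2.13,1.29) = (-2.0171,1.5199)
  v4: (1-0.791)·(-3.61,0.68) + 0.791·(-4.46,-0.34) = (-4.2824,-0.1268)
  v5: (1-0.791)·(-3.51,-1.33) + 0.791·(-3.63,-2.24) = (-3.6049,-2.0498)
  v6: (1-0.791)·(-1.9,-3.85) + 0.791·(-1.79,-3.56) = (-1.8130,-3.6206)
  v7: (1-0.791)·(0.78,-2.34) + 0.791·(0.17,-3.24) = (0.2975,-3.0519)
  v8: (1-0.791)·(2.26,-0.83) + 0.791·(1.85,-1.95) = (1.9357,-1.7159)
Perimeter = Σ |v_{i+1} − v_i|:
  edge 1→2: √(-1.6815² + 1.3914²) = 2.1826 (running 2.1826)
  edge 2→3: √(-2.3484² + -0.4041²) = 2.3829 (running 4.5655)
  edge 3→4: √(-2.2652² + -1.6467²) = 2.8005 (running 7.3660)
  edge 4→5: √(0.6774² + -1.9230²) = 2.0388 (running 9.4048)
  edge 5→6: √(1.7919² + -1.5708²) = 2.3829 (running 11.7878)
  edge 6→7: √(2.1105² + 0.5687²) = 2.1858 (running 13.9735)
  edge 7→8: √(1.6382² + 1.3360²) = 2.1139 (running 16.0874)
  edge 8→1: √(0.0771² + 2.2485²) = 2.2499 (running 18.3373)
Perimeter = 18.3373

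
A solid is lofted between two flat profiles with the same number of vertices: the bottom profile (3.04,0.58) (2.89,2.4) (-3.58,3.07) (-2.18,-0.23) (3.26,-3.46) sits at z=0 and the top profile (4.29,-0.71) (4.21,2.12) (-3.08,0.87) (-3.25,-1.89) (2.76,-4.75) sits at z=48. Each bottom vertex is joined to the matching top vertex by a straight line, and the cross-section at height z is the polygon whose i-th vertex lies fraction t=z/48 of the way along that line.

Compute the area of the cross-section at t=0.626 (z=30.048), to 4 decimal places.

Area at t=0.626: 31.7117

Cross-section at t=0.626: each vertex is (1-t)·p0[i] + t·p1[i].
  v1: (1-0.626)·(3.04,0.58) + 0.626·(4.29,-0.71) = (3.8225,-0.2275)
  v2: (1-0.626)·(2.89,2.4) + 0.626·(4.21,2.12) = (3.7163,2.2247)
  v3: (1-0.626)·(-3.58,3.07) + 0.626·(-3.08,0.87) = (-3.2670,1.6928)
  v4: (1-0.626)·(-2.18,-0.23) + 0.626·(-3.25,-1.89) = (-2.8498,-1.2692)
  v5: (1-0.626)·(3.26,-3.46) + 0.626·(2.76,-4.75) = (2.9470,-4.2675)
Shoelace sum Σ(x_i·y_{i+1} − x_{i+1}·y_i):
  i=1: 3.8225·2.2247 − 3.7163·-0.2275 = +9.3496 (running +9.3496)
  i=2: 3.7163·1.6928 − -3.2670·2.2247 = +13.5591 (running +22.9088)
  i=3: -3.2670·-1.2692 − -2.8498·1.6928 = +8.9705 (running +31.8793)
  i=4: -2.8498·-4.2675 − 2.9470·-1.2692 = +15.9019 (running +47.7812)
  i=5: 2.9470·-0.2275 − 3.8225·-4.2675 = +15.6421 (running +63.4233)
Area = |Σ|/2 = |63.4233|/2 = 31.7117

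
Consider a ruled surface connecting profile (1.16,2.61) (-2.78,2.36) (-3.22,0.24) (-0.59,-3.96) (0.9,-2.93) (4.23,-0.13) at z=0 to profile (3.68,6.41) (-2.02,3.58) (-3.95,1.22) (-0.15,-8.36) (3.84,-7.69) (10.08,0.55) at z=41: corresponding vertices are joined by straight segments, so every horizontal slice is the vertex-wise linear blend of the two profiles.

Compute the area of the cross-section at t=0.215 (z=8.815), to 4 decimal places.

Cross-section at t=0.215: each vertex is (1-t)·p0[i] + t·p1[i].
  v1: (1-0.215)·(1.16,2.61) + 0.215·(3.68,6.41) = (1.7018,3.4270)
  v2: (1-0.215)·(-2.78,2.36) + 0.215·(-2.02,3.58) = (-2.6166,2.6223)
  v3: (1-0.215)·(-3.22,0.24) + 0.215·(-3.95,1.22) = (-3.3770,0.4507)
  v4: (1-0.215)·(-0.59,-3.96) + 0.215·(-0.15,-8.36) = (-0.4954,-4.9060)
  v5: (1-0.215)·(0.9,-2.93) + 0.215·(3.84,-7.69) = (1.5321,-3.9534)
  v6: (1-0.215)·(4.23,-0.13) + 0.215·(10.08,0.55) = (5.4878,0.0162)
Shoelace sum Σ(x_i·y_{i+1} − x_{i+1}·y_i):
  i=1: 1.7018·2.6223 − -2.6166·3.4270 = +13.4297 (running +13.4297)
  i=2: -2.6166·0.4507 − -3.3770·2.6223 = +7.6761 (running +21.1058)
  i=3: -3.3770·-4.9060 − -0.4954·0.4507 = +16.7906 (running +37.8964)
  i=4: -0.4954·-3.9534 − 1.5321·-4.9060 = +9.4750 (running +47.3714)
  i=5: 1.5321·0.0162 − 5.4878·-3.9534 = +21.7201 (running +69.0915)
  i=6: 5.4878·3.4270 − 1.7018·0.0162 = +18.7790 (running +87.8704)
Area = |Σ|/2 = |87.8704|/2 = 43.9352

Area at t=0.215: 43.9352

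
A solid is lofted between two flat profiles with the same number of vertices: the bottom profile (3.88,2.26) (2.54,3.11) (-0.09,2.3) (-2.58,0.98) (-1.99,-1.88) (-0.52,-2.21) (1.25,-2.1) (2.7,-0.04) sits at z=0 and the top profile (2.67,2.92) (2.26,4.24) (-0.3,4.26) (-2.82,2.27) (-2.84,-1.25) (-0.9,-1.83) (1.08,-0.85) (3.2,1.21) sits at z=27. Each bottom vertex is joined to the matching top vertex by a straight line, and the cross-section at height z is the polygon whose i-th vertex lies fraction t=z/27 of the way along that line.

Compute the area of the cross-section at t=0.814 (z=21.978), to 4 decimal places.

Cross-section at t=0.814: each vertex is (1-t)·p0[i] + t·p1[i].
  v1: (1-0.814)·(3.88,2.26) + 0.814·(2.67,2.92) = (2.8951,2.7972)
  v2: (1-0.814)·(2.54,3.11) + 0.814·(2.26,4.24) = (2.3121,4.0298)
  v3: (1-0.814)·(-0.09,2.3) + 0.814·(-0.3,4.26) = (-0.2609,3.8954)
  v4: (1-0.814)·(-2.58,0.98) + 0.814·(-2.82,2.27) = (-2.7754,2.0301)
  v5: (1-0.814)·(-1.99,-1.88) + 0.814·(-2.84,-1.25) = (-2.6819,-1.3672)
  v6: (1-0.814)·(-0.52,-2.21) + 0.814·(-0.9,-1.83) = (-0.8293,-1.9007)
  v7: (1-0.814)·(1.25,-2.1) + 0.814·(1.08,-0.85) = (1.1116,-1.0825)
  v8: (1-0.814)·(2.7,-0.04) + 0.814·(3.2,1.21) = (3.1070,0.9775)
Shoelace sum Σ(x_i·y_{i+1} − x_{i+1}·y_i):
  i=1: 2.8951·4.0298 − 2.3121·2.7972 = +5.1991 (running +5.1991)
  i=2: 2.3121·3.8954 − -0.2609·4.0298 = +10.0581 (running +15.2572)
  i=3: -0.2609·2.0301 − -2.7754·3.8954 = +10.2815 (running +25.5388)
  i=4: -2.7754·-1.3672 − -2.6819·2.0301 = +9.2388 (running +34.7776)
  i=5: -2.6819·-1.9007 − -0.8293·-1.3672 = +3.9636 (running +38.7412)
  i=6: -0.8293·-1.0825 − 1.1116·-1.9007 = +3.0106 (running +41.7518)
  i=7: 1.1116·0.9775 − 3.1070·-1.0825 = +4.4499 (running +46.2017)
  i=8: 3.1070·2.7972 − 2.8951·0.9775 = +5.8611 (running +52.0628)
Area = |Σ|/2 = |52.0628|/2 = 26.0314

Area at t=0.814: 26.0314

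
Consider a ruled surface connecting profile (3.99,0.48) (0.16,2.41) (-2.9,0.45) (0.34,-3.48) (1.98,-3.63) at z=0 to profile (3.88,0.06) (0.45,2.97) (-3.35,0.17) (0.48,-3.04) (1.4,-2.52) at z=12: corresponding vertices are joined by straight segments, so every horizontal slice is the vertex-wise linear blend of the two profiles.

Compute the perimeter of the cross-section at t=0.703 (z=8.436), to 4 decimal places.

Perimeter at t=0.703: 18.8249

Cross-section at t=0.703: each vertex is (1-t)·p0[i] + t·p1[i].
  v1: (1-0.703)·(3.99,0.48) + 0.703·(3.88,0.06) = (3.9127,0.1847)
  v2: (1-0.703)·(0.16,2.41) + 0.703·(0.45,2.97) = (0.3639,2.8037)
  v3: (1-0.703)·(-2.9,0.45) + 0.703·(-3.35,0.17) = (-3.2163,0.2532)
  v4: (1-0.703)·(0.34,-3.48) + 0.703·(0.48,-3.04) = (0.4384,-3.1707)
  v5: (1-0.703)·(1.98,-3.63) + 0.703·(1.4,-2.52) = (1.5723,-2.8497)
Perimeter = Σ |v_{i+1} − v_i|:
  edge 1→2: √(-3.5488² + 2.6189²) = 4.4105 (running 4.4105)
  edge 2→3: √(-3.5802² + -2.5505²) = 4.3958 (running 8.8063)
  edge 3→4: √(3.6548² + -3.4238²) = 5.0080 (running 13.8143)
  edge 4→5: √(1.1338² + 0.3210²) = 1.1784 (running 14.9927)
  edge 5→1: √(2.3404² + 3.0344²) = 3.8321 (running 18.8249)
Perimeter = 18.8249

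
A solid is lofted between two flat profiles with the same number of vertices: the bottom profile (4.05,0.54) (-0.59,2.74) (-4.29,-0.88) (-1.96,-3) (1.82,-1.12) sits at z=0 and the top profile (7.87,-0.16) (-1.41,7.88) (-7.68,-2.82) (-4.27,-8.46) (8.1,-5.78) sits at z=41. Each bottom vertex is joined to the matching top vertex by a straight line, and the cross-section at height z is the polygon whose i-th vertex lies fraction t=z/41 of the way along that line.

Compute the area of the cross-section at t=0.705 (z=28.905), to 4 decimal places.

Area at t=0.705: 107.1910

Cross-section at t=0.705: each vertex is (1-t)·p0[i] + t·p1[i].
  v1: (1-0.705)·(4.05,0.54) + 0.705·(7.87,-0.16) = (6.7431,0.0465)
  v2: (1-0.705)·(-0.59,2.74) + 0.705·(-1.41,7.88) = (-1.1681,6.3637)
  v3: (1-0.705)·(-4.29,-0.88) + 0.705·(-7.68,-2.82) = (-6.6799,-2.2477)
  v4: (1-0.705)·(-1.96,-3) + 0.705·(-4.27,-8.46) = (-3.5885,-6.8493)
  v5: (1-0.705)·(1.82,-1.12) + 0.705·(8.1,-5.78) = (6.2474,-4.4053)
Shoelace sum Σ(x_i·y_{i+1} − x_{i+1}·y_i):
  i=1: 6.7431·6.3637 − -1.1681·0.0465 = +42.9654 (running +42.9654)
  i=2: -1.1681·-2.2477 − -6.6799·6.3637 = +45.1347 (running +88.1001)
  i=3: -6.6799·-6.8493 − -3.5885·-2.2477 = +37.6870 (running +125.7871)
  i=4: -3.5885·-4.4053 − 6.2474·-6.8493 = +58.5990 (running +184.3861)
  i=5: 6.2474·0.0465 − 6.7431·-4.4053 = +29.9959 (running +214.3820)
Area = |Σ|/2 = |214.3820|/2 = 107.1910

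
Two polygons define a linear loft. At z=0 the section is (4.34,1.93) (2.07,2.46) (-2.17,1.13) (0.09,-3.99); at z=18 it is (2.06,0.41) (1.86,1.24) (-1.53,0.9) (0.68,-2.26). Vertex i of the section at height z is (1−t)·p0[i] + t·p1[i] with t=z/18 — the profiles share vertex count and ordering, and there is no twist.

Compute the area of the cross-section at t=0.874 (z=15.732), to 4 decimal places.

Area at t=0.874: 7.8716

Cross-section at t=0.874: each vertex is (1-t)·p0[i] + t·p1[i].
  v1: (1-0.874)·(4.34,1.93) + 0.874·(2.06,0.41) = (2.3473,0.6015)
  v2: (1-0.874)·(2.07,2.46) + 0.874·(1.86,1.24) = (1.8865,1.3937)
  v3: (1-0.874)·(-2.17,1.13) + 0.874·(-1.53,0.9) = (-1.6106,0.9290)
  v4: (1-0.874)·(0.09,-3.99) + 0.874·(0.68,-2.26) = (0.6057,-2.4780)
Shoelace sum Σ(x_i·y_{i+1} − x_{i+1}·y_i):
  i=1: 2.3473·1.3937 − 1.8865·0.6015 = +2.1367 (running +2.1367)
  i=2: 1.8865·0.9290 − -1.6106·1.3937 = +3.9973 (running +6.1340)
  i=3: -1.6106·-2.4780 − 0.6057·0.9290 = +3.4285 (running +9.5625)
  i=4: 0.6057·0.6015 − 2.3473·-2.4780 = +6.1808 (running +15.7433)
Area = |Σ|/2 = |15.7433|/2 = 7.8716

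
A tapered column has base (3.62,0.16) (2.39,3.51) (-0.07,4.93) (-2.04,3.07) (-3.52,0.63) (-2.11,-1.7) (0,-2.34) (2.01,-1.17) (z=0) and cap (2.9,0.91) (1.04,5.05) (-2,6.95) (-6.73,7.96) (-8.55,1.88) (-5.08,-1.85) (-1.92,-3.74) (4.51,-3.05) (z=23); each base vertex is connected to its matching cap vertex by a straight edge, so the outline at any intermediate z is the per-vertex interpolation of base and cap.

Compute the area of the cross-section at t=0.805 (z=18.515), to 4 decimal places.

Cross-section at t=0.805: each vertex is (1-t)·p0[i] + t·p1[i].
  v1: (1-0.805)·(3.62,0.16) + 0.805·(2.9,0.91) = (3.0404,0.7638)
  v2: (1-0.805)·(2.39,3.51) + 0.805·(1.04,5.05) = (1.3033,4.7497)
  v3: (1-0.805)·(-0.07,4.93) + 0.805·(-2,6.95) = (-1.6237,6.5561)
  v4: (1-0.805)·(-2.04,3.07) + 0.805·(-6.73,7.96) = (-5.8155,7.0065)
  v5: (1-0.805)·(-3.52,0.63) + 0.805·(-8.55,1.88) = (-7.5692,1.6362)
  v6: (1-0.805)·(-2.11,-1.7) + 0.805·(-5.08,-1.85) = (-4.5008,-1.8208)
  v7: (1-0.805)·(0,-2.34) + 0.805·(-1.92,-3.74) = (-1.5456,-3.4670)
  v8: (1-0.805)·(2.01,-1.17) + 0.805·(4.51,-3.05) = (4.0225,-2.6834)
Shoelace sum Σ(x_i·y_{i+1} − x_{i+1}·y_i):
  i=1: 3.0404·4.7497 − 1.3033·0.7638 = +13.4456 (running +13.4456)
  i=2: 1.3033·6.5561 − -1.6237·4.7497 = +16.2561 (running +29.7017)
  i=3: -1.6237·7.0065 − -5.8155·6.5561 = +26.7506 (running +56.4524)
  i=4: -5.8155·1.6362 − -7.5692·7.0065 = +43.5173 (running +99.9697)
  i=5: -7.5692·-1.8208 − -4.5008·1.6362 = +21.1460 (running +121.1158)
  i=6: -4.5008·-3.4670 − -1.5456·-1.8208 = +12.7903 (running +133.9061)
  i=7: -1.5456·-2.6834 − 4.0225·-3.4670 = +18.0935 (running +151.9995)
  i=8: 4.0225·0.7638 − 3.0404·-2.6834 = +11.2308 (running +163.2303)
Area = |Σ|/2 = |163.2303|/2 = 81.6152

Area at t=0.805: 81.6152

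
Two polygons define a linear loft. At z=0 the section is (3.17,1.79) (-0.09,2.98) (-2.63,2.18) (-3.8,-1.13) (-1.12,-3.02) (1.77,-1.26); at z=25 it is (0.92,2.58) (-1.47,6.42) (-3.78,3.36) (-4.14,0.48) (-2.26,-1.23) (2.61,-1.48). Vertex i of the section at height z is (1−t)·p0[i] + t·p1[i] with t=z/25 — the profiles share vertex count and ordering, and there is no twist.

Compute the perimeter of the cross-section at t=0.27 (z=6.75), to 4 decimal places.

Perimeter at t=0.27: 19.8399

Cross-section at t=0.27: each vertex is (1-t)·p0[i] + t·p1[i].
  v1: (1-0.27)·(3.17,1.79) + 0.27·(0.92,2.58) = (2.5625,2.0033)
  v2: (1-0.27)·(-0.09,2.98) + 0.27·(-1.47,6.42) = (-0.4626,3.9088)
  v3: (1-0.27)·(-2.63,2.18) + 0.27·(-3.78,3.36) = (-2.9405,2.4986)
  v4: (1-0.27)·(-3.8,-1.13) + 0.27·(-4.14,0.48) = (-3.8918,-0.6953)
  v5: (1-0.27)·(-1.12,-3.02) + 0.27·(-2.26,-1.23) = (-1.4278,-2.5367)
  v6: (1-0.27)·(1.77,-1.26) + 0.27·(2.61,-1.48) = (1.9968,-1.3194)
Perimeter = Σ |v_{i+1} − v_i|:
  edge 1→2: √(-3.0251² + 1.9055²) = 3.5752 (running 3.5752)
  edge 2→3: √(-2.4779² + -1.4102²) = 2.8511 (running 6.4263)
  edge 3→4: √(-0.9513² + -3.1939²) = 3.3326 (running 9.7589)
  edge 4→5: √(2.4640² + -1.8414²) = 3.0760 (running 12.8349)
  edge 5→6: √(3.4246² + 1.2173²) = 3.6345 (running 16.4694)
  edge 6→1: √(0.5657² + 3.3227²) = 3.3705 (running 19.8399)
Perimeter = 19.8399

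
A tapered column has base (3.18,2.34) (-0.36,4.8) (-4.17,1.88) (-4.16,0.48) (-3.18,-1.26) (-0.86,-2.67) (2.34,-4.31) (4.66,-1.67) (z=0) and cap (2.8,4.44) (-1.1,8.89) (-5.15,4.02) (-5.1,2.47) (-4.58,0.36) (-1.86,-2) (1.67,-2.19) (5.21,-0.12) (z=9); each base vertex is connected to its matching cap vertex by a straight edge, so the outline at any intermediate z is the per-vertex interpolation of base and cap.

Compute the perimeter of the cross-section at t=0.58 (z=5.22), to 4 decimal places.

Perimeter at t=0.58: 29.7201

Cross-section at t=0.58: each vertex is (1-t)·p0[i] + t·p1[i].
  v1: (1-0.58)·(3.18,2.34) + 0.58·(2.8,4.44) = (2.9596,3.5580)
  v2: (1-0.58)·(-0.36,4.8) + 0.58·(-1.1,8.89) = (-0.7892,7.1722)
  v3: (1-0.58)·(-4.17,1.88) + 0.58·(-5.15,4.02) = (-4.7384,3.1212)
  v4: (1-0.58)·(-4.16,0.48) + 0.58·(-5.1,2.47) = (-4.7052,1.6342)
  v5: (1-0.58)·(-3.18,-1.26) + 0.58·(-4.58,0.36) = (-3.9920,-0.3204)
  v6: (1-0.58)·(-0.86,-2.67) + 0.58·(-1.86,-2) = (-1.4400,-2.2814)
  v7: (1-0.58)·(2.34,-4.31) + 0.58·(1.67,-2.19) = (1.9514,-3.0804)
  v8: (1-0.58)·(4.66,-1.67) + 0.58·(5.21,-0.12) = (4.9790,-0.7710)
Perimeter = Σ |v_{i+1} − v_i|:
  edge 1→2: √(-3.7488² + 3.6142²) = 5.2073 (running 5.2073)
  edge 2→3: √(-3.9492² + -4.0510²) = 5.6575 (running 10.8648)
  edge 3→4: √(0.0332² + -1.4870²) = 1.4874 (running 12.3521)
  edge 4→5: √(0.7132² + -1.9546²) = 2.0807 (running 14.4328)
  edge 5→6: √(2.5520² + -1.9610²) = 3.2184 (running 17.6512)
  edge 6→7: √(3.3914² + -0.7990²) = 3.4842 (running 21.1354)
  edge 7→8: √(3.0276² + 2.3094²) = 3.8078 (running 24.9433)
  edge 8→1: √(-2.0194² + 4.3290²) = 4.7768 (running 29.7201)
Perimeter = 29.7201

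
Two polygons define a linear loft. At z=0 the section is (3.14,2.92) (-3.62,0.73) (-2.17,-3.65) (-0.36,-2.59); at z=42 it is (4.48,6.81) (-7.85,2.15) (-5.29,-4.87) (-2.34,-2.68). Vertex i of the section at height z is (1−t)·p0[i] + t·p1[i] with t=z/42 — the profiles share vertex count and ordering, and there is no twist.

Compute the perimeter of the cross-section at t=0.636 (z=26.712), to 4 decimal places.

Cross-section at t=0.636: each vertex is (1-t)·p0[i] + t·p1[i].
  v1: (1-0.636)·(3.14,2.92) + 0.636·(4.48,6.81) = (3.9922,5.3940)
  v2: (1-0.636)·(-3.62,0.73) + 0.636·(-7.85,2.15) = (-6.3103,1.6331)
  v3: (1-0.636)·(-2.17,-3.65) + 0.636·(-5.29,-4.87) = (-4.1543,-4.4259)
  v4: (1-0.636)·(-0.36,-2.59) + 0.636·(-2.34,-2.68) = (-1.6193,-2.6472)
Perimeter = Σ |v_{i+1} − v_i|:
  edge 1→2: √(-10.3025² + -3.7609²) = 10.9675 (running 10.9675)
  edge 2→3: √(2.1560² + -6.0590²) = 6.4312 (running 17.3987)
  edge 3→4: √(2.5350² + 1.7787²) = 3.0968 (running 20.4955)
  edge 4→1: √(5.6115² + 8.0413²) = 9.8057 (running 30.3012)
Perimeter = 30.3012

Perimeter at t=0.636: 30.3012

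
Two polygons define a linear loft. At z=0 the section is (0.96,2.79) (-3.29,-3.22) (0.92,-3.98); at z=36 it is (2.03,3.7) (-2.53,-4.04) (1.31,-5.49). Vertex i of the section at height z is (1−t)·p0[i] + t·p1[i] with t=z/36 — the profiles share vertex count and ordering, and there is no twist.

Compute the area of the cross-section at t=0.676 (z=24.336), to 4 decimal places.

Area at t=0.676: 16.9496

Cross-section at t=0.676: each vertex is (1-t)·p0[i] + t·p1[i].
  v1: (1-0.676)·(0.96,2.79) + 0.676·(2.03,3.7) = (1.6833,3.4052)
  v2: (1-0.676)·(-3.29,-3.22) + 0.676·(-2.53,-4.04) = (-2.7762,-3.7743)
  v3: (1-0.676)·(0.92,-3.98) + 0.676·(1.31,-5.49) = (1.1836,-5.0008)
Shoelace sum Σ(x_i·y_{i+1} − x_{i+1}·y_i):
  i=1: 1.6833·-3.7743 − -2.7762·3.4052 = +3.1002 (running +3.1002)
  i=2: -2.7762·-5.0008 − 1.1836·-3.7743 = +18.3507 (running +21.4509)
  i=3: 1.1836·3.4052 − 1.6833·-5.0008 = +12.4484 (running +33.8993)
Area = |Σ|/2 = |33.8993|/2 = 16.9496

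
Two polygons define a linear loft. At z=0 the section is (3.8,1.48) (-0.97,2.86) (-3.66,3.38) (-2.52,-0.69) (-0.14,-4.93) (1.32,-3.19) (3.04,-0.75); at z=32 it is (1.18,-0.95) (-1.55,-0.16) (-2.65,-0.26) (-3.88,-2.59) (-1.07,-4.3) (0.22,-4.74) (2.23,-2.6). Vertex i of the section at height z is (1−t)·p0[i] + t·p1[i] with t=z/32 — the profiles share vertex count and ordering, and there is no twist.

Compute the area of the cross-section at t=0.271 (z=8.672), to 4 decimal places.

Area at t=0.271: 28.5423

Cross-section at t=0.271: each vertex is (1-t)·p0[i] + t·p1[i].
  v1: (1-0.271)·(3.8,1.48) + 0.271·(1.18,-0.95) = (3.0900,0.8215)
  v2: (1-0.271)·(-0.97,2.86) + 0.271·(-1.55,-0.16) = (-1.1272,2.0416)
  v3: (1-0.271)·(-3.66,3.38) + 0.271·(-2.65,-0.26) = (-3.3863,2.3936)
  v4: (1-0.271)·(-2.52,-0.69) + 0.271·(-3.88,-2.59) = (-2.8886,-1.2049)
  v5: (1-0.271)·(-0.14,-4.93) + 0.271·(-1.07,-4.3) = (-0.3920,-4.7593)
  v6: (1-0.271)·(1.32,-3.19) + 0.271·(0.22,-4.74) = (1.0219,-3.6101)
  v7: (1-0.271)·(3.04,-0.75) + 0.271·(2.23,-2.6) = (2.8205,-1.2513)
Shoelace sum Σ(x_i·y_{i+1} − x_{i+1}·y_i):
  i=1: 3.0900·2.0416 − -1.1272·0.8215 = +7.2344 (running +7.2344)
  i=2: -1.1272·2.3936 − -3.3863·2.0416 = +4.2154 (running +11.4498)
  i=3: -3.3863·-1.2049 − -2.8886·2.3936 = +10.9941 (running +22.4439)
  i=4: -2.8886·-4.7593 − -0.3920·-1.2049 = +13.2751 (running +35.7190)
  i=5: -0.3920·-3.6101 − 1.0219·-4.7593 = +6.2787 (running +41.9977)
  i=6: 1.0219·-1.2513 − 2.8205·-3.6101 = +8.9034 (running +50.9011)
  i=7: 2.8205·0.8215 − 3.0900·-1.2513 = +6.1836 (running +57.0847)
Area = |Σ|/2 = |57.0847|/2 = 28.5423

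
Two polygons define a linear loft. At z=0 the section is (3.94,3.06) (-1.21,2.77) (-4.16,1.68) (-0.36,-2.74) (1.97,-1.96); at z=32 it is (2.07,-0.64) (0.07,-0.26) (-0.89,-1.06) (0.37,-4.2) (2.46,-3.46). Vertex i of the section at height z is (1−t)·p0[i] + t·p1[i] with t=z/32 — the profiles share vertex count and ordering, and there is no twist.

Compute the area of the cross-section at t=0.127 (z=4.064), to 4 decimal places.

Area at t=0.127: 25.0688

Cross-section at t=0.127: each vertex is (1-t)·p0[i] + t·p1[i].
  v1: (1-0.127)·(3.94,3.06) + 0.127·(2.07,-0.64) = (3.7025,2.5901)
  v2: (1-0.127)·(-1.21,2.77) + 0.127·(0.07,-0.26) = (-1.0474,2.3852)
  v3: (1-0.127)·(-4.16,1.68) + 0.127·(-0.89,-1.06) = (-3.7447,1.3320)
  v4: (1-0.127)·(-0.36,-2.74) + 0.127·(0.37,-4.2) = (-0.2673,-2.9254)
  v5: (1-0.127)·(1.97,-1.96) + 0.127·(2.46,-3.46) = (2.0322,-2.1505)
Shoelace sum Σ(x_i·y_{i+1} − x_{i+1}·y_i):
  i=1: 3.7025·2.3852 − -1.0474·2.5901 = +11.5442 (running +11.5442)
  i=2: -1.0474·1.3320 − -3.7447·2.3852 = +7.5366 (running +19.0808)
  i=3: -3.7447·-2.9254 − -0.2673·1.3320 = +11.3109 (running +30.3917)
  i=4: -0.2673·-2.1505 − 2.0322·-2.9254 = +6.5199 (running +36.9116)
  i=5: 2.0322·2.5901 − 3.7025·-2.1505 = +13.2259 (running +50.1375)
Area = |Σ|/2 = |50.1375|/2 = 25.0688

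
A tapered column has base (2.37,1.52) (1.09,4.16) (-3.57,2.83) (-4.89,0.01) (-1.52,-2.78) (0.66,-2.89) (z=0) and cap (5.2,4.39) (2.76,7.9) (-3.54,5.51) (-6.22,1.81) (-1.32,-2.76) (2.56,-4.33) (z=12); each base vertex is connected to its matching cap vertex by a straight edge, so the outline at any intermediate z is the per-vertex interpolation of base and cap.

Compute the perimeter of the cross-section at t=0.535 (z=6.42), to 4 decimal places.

Cross-section at t=0.535: each vertex is (1-t)·p0[i] + t·p1[i].
  v1: (1-0.535)·(2.37,1.52) + 0.535·(5.2,4.39) = (3.8841,3.0554)
  v2: (1-0.535)·(1.09,4.16) + 0.535·(2.76,7.9) = (1.9834,6.1609)
  v3: (1-0.535)·(-3.57,2.83) + 0.535·(-3.54,5.51) = (-3.5539,4.2638)
  v4: (1-0.535)·(-4.89,0.01) + 0.535·(-6.22,1.81) = (-5.6015,0.9730)
  v5: (1-0.535)·(-1.52,-2.78) + 0.535·(-1.32,-2.76) = (-1.4130,-2.7693)
  v6: (1-0.535)·(0.66,-2.89) + 0.535·(2.56,-4.33) = (1.6765,-3.6604)
Perimeter = Σ |v_{i+1} − v_i|:
  edge 1→2: √(-1.9006² + 3.1055²) = 3.6409 (running 3.6409)
  edge 2→3: √(-5.5374² + -1.8971²) = 5.8534 (running 9.4942)
  edge 3→4: √(-2.0476² + -3.2908²) = 3.8758 (running 13.3701)
  edge 4→5: √(4.1885² + -3.7423²) = 5.6168 (running 18.9869)
  edge 5→6: √(3.0895² + -0.8911²) = 3.2154 (running 22.2023)
  edge 6→1: √(2.2076² + 6.7158²) = 7.0694 (running 29.2717)
Perimeter = 29.2717

Perimeter at t=0.535: 29.2717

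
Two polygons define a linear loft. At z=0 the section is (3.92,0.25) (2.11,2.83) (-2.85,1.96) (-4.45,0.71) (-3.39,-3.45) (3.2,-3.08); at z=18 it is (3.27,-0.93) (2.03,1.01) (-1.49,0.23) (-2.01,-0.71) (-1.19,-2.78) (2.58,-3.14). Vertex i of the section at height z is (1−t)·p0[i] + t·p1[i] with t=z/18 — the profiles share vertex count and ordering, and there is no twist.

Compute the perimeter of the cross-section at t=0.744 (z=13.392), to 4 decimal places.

Perimeter at t=0.744: 17.6214

Cross-section at t=0.744: each vertex is (1-t)·p0[i] + t·p1[i].
  v1: (1-0.744)·(3.92,0.25) + 0.744·(3.27,-0.93) = (3.4364,-0.6279)
  v2: (1-0.744)·(2.11,2.83) + 0.744·(2.03,1.01) = (2.0505,1.4759)
  v3: (1-0.744)·(-2.85,1.96) + 0.744·(-1.49,0.23) = (-1.8382,0.6729)
  v4: (1-0.744)·(-4.45,0.71) + 0.744·(-2.01,-0.71) = (-2.6346,-0.3465)
  v5: (1-0.744)·(-3.39,-3.45) + 0.744·(-1.19,-2.78) = (-1.7532,-2.9515)
  v6: (1-0.744)·(3.2,-3.08) + 0.744·(2.58,-3.14) = (2.7387,-3.1246)
Perimeter = Σ |v_{i+1} − v_i|:
  edge 1→2: √(-1.3859² + 2.1038²) = 2.5193 (running 2.5193)
  edge 2→3: √(-3.8886² + -0.8030²) = 3.9707 (running 6.4900)
  edge 3→4: √(-0.7965² + -1.0194²) = 1.2936 (running 7.7836)
  edge 4→5: √(0.8814² + -2.6050²) = 2.7501 (running 10.5338)
  edge 5→6: √(4.4919² + -0.1731²) = 4.4953 (running 15.0290)
  edge 6→1: √(0.6977² + 2.4967²) = 2.5924 (running 17.6214)
Perimeter = 17.6214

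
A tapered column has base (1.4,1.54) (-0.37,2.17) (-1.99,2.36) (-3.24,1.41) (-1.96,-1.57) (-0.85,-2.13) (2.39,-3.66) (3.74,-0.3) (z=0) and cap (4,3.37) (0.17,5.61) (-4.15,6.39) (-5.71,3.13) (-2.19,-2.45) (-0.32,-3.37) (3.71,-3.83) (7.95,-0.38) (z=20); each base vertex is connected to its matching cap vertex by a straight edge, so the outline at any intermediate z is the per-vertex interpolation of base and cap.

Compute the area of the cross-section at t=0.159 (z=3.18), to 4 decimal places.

Area at t=0.159: 31.8878

Cross-section at t=0.159: each vertex is (1-t)·p0[i] + t·p1[i].
  v1: (1-0.159)·(1.4,1.54) + 0.159·(4,3.37) = (1.8134,1.8310)
  v2: (1-0.159)·(-0.37,2.17) + 0.159·(0.17,5.61) = (-0.2841,2.7170)
  v3: (1-0.159)·(-1.99,2.36) + 0.159·(-4.15,6.39) = (-2.3334,3.0008)
  v4: (1-0.159)·(-3.24,1.41) + 0.159·(-5.71,3.13) = (-3.6327,1.6835)
  v5: (1-0.159)·(-1.96,-1.57) + 0.159·(-2.19,-2.45) = (-1.9966,-1.7099)
  v6: (1-0.159)·(-0.85,-2.13) + 0.159·(-0.32,-3.37) = (-0.7657,-2.3272)
  v7: (1-0.159)·(2.39,-3.66) + 0.159·(3.71,-3.83) = (2.5999,-3.6870)
  v8: (1-0.159)·(3.74,-0.3) + 0.159·(7.95,-0.38) = (4.4094,-0.3127)
Shoelace sum Σ(x_i·y_{i+1} − x_{i+1}·y_i):
  i=1: 1.8134·2.7170 − -0.2841·1.8310 = +5.4472 (running +5.4472)
  i=2: -0.2841·3.0008 − -2.3334·2.7170 = +5.4872 (running +10.9344)
  i=3: -2.3334·1.6835 − -3.6327·3.0008 = +6.9727 (running +17.9071)
  i=4: -3.6327·-1.7099 − -1.9966·1.6835 = +9.5729 (running +27.4800)
  i=5: -1.9966·-2.3272 − -0.7657·-1.7099 = +3.3370 (running +30.8170)
  i=6: -0.7657·-3.6870 − 2.5999·-2.3272 = +8.8736 (running +39.6906)
  i=7: 2.5999·-0.3127 − 4.4094·-3.6870 = +15.4445 (running +55.1351)
  i=8: 4.4094·1.8310 − 1.8134·-0.3127 = +8.6405 (running +63.7756)
Area = |Σ|/2 = |63.7756|/2 = 31.8878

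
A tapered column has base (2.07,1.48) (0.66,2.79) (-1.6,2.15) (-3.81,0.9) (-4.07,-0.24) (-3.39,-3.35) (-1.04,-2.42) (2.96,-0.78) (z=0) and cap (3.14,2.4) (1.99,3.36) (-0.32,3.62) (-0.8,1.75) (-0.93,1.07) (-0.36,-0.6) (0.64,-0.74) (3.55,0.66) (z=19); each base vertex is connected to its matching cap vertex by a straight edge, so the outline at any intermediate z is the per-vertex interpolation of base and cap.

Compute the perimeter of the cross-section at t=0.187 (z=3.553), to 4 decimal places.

Cross-section at t=0.187: each vertex is (1-t)·p0[i] + t·p1[i].
  v1: (1-0.187)·(2.07,1.48) + 0.187·(3.14,2.4) = (2.2701,1.6520)
  v2: (1-0.187)·(0.66,2.79) + 0.187·(1.99,3.36) = (0.9087,2.8966)
  v3: (1-0.187)·(-1.6,2.15) + 0.187·(-0.32,3.62) = (-1.3606,2.4249)
  v4: (1-0.187)·(-3.81,0.9) + 0.187·(-0.8,1.75) = (-3.2471,1.0590)
  v5: (1-0.187)·(-4.07,-0.24) + 0.187·(-0.93,1.07) = (-3.4828,0.0050)
  v6: (1-0.187)·(-3.39,-3.35) + 0.187·(-0.36,-0.6) = (-2.8234,-2.8357)
  v7: (1-0.187)·(-1.04,-2.42) + 0.187·(0.64,-0.74) = (-0.7258,-2.1058)
  v8: (1-0.187)·(2.96,-0.78) + 0.187·(3.55,0.66) = (3.0703,-0.5107)
Perimeter = Σ |v_{i+1} − v_i|:
  edge 1→2: √(-1.3614² + 1.2445²) = 1.8445 (running 1.8445)
  edge 2→3: √(-2.2694² + -0.4717²) = 2.3179 (running 4.1624)
  edge 3→4: √(-1.8865² + -1.3659²) = 2.3291 (running 6.4915)
  edge 4→5: √(-0.2357² + -1.0540²) = 1.0800 (running 7.5715)
  edge 5→6: √(0.6594² + -2.8407²) = 2.9163 (running 10.4877)
  edge 6→7: √(2.0976² + 0.7299²) = 2.2209 (running 12.7086)
  edge 7→8: √(3.7962² + 1.5951²) = 4.1177 (running 16.8263)
  edge 8→1: √(-0.8002² + 2.1628²) = 2.3061 (running 19.1324)
Perimeter = 19.1324

Perimeter at t=0.187: 19.1324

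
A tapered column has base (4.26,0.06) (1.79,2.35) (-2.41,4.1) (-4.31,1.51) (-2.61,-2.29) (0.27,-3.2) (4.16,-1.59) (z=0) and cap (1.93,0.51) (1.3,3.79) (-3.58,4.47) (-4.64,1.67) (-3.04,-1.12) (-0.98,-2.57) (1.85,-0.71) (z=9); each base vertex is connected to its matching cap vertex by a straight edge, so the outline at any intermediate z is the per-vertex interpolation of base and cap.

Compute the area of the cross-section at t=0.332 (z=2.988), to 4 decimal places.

Area at t=0.332: 37.4150

Cross-section at t=0.332: each vertex is (1-t)·p0[i] + t·p1[i].
  v1: (1-0.332)·(4.26,0.06) + 0.332·(1.93,0.51) = (3.4864,0.2094)
  v2: (1-0.332)·(1.79,2.35) + 0.332·(1.3,3.79) = (1.6273,2.8281)
  v3: (1-0.332)·(-2.41,4.1) + 0.332·(-3.58,4.47) = (-2.7984,4.2228)
  v4: (1-0.332)·(-4.31,1.51) + 0.332·(-4.64,1.67) = (-4.4196,1.5631)
  v5: (1-0.332)·(-2.61,-2.29) + 0.332·(-3.04,-1.12) = (-2.7528,-1.9016)
  v6: (1-0.332)·(0.27,-3.2) + 0.332·(-0.98,-2.57) = (-0.1450,-2.9908)
  v7: (1-0.332)·(4.16,-1.59) + 0.332·(1.85,-0.71) = (3.3931,-1.2978)
Shoelace sum Σ(x_i·y_{i+1} − x_{i+1}·y_i):
  i=1: 3.4864·2.8281 − 1.6273·0.2094 = +9.5192 (running +9.5192)
  i=2: 1.6273·4.2228 − -2.7984·2.8281 = +14.7861 (running +24.3053)
  i=3: -2.7984·1.5631 − -4.4196·4.2228 = +14.2888 (running +38.5941)
  i=4: -4.4196·-1.9016 − -2.7528·1.5631 = +12.7070 (running +51.3010)
  i=5: -2.7528·-2.9908 − -0.1450·-1.9016 = +7.9573 (running +59.2584)
  i=6: -0.1450·-1.2978 − 3.3931·-2.9908 = +10.3363 (running +69.5947)
  i=7: 3.3931·0.2094 − 3.4864·-1.2978 = +5.2354 (running +74.8301)
Area = |Σ|/2 = |74.8301|/2 = 37.4150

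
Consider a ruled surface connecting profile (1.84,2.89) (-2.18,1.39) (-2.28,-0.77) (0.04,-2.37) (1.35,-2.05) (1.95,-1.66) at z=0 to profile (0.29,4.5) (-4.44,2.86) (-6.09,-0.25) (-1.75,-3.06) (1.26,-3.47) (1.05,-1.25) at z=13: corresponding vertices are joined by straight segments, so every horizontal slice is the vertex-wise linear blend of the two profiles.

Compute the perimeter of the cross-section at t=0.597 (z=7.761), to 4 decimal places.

Perimeter at t=0.597: 20.9579

Cross-section at t=0.597: each vertex is (1-t)·p0[i] + t·p1[i].
  v1: (1-0.597)·(1.84,2.89) + 0.597·(0.29,4.5) = (0.9147,3.8512)
  v2: (1-0.597)·(-2.18,1.39) + 0.597·(-4.44,2.86) = (-3.5292,2.2676)
  v3: (1-0.597)·(-2.28,-0.77) + 0.597·(-6.09,-0.25) = (-4.5546,-0.4596)
  v4: (1-0.597)·(0.04,-2.37) + 0.597·(-1.75,-3.06) = (-1.0286,-2.7819)
  v5: (1-0.597)·(1.35,-2.05) + 0.597·(1.26,-3.47) = (1.2963,-2.8977)
  v6: (1-0.597)·(1.95,-1.66) + 0.597·(1.05,-1.25) = (1.4127,-1.4152)
Perimeter = Σ |v_{i+1} − v_i|:
  edge 1→2: √(-4.4439² + -1.5836²) = 4.7176 (running 4.7176)
  edge 2→3: √(-1.0253² + -2.7271²) = 2.9135 (running 7.6311)
  edge 3→4: √(3.5259² + -2.3224²) = 4.2220 (running 11.8532)
  edge 4→5: √(2.3249² + -0.1158²) = 2.3278 (running 14.1810)
  edge 5→6: √(0.1164² + 1.4825²) = 1.4871 (running 15.6680)
  edge 6→1: √(-0.4980² + 5.2664²) = 5.2899 (running 20.9579)
Perimeter = 20.9579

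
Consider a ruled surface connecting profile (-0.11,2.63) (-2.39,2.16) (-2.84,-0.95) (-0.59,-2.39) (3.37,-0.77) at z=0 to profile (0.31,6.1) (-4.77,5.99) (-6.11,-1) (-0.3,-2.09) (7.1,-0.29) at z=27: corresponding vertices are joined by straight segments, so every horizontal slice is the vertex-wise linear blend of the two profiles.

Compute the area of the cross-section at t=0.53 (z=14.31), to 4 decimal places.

Area at t=0.53: 42.7005

Cross-section at t=0.53: each vertex is (1-t)·p0[i] + t·p1[i].
  v1: (1-0.53)·(-0.11,2.63) + 0.53·(0.31,6.1) = (0.1126,4.4691)
  v2: (1-0.53)·(-2.39,2.16) + 0.53·(-4.77,5.99) = (-3.6514,4.1899)
  v3: (1-0.53)·(-2.84,-0.95) + 0.53·(-6.11,-1) = (-4.5731,-0.9765)
  v4: (1-0.53)·(-0.59,-2.39) + 0.53·(-0.3,-2.09) = (-0.4363,-2.2310)
  v5: (1-0.53)·(3.37,-0.77) + 0.53·(7.1,-0.29) = (5.3469,-0.5156)
Shoelace sum Σ(x_i·y_{i+1} − x_{i+1}·y_i):
  i=1: 0.1126·4.1899 − -3.6514·4.4691 = +16.7903 (running +16.7903)
  i=2: -3.6514·-0.9765 − -4.5731·4.1899 = +22.7264 (running +39.5167)
  i=3: -4.5731·-2.2310 − -0.4363·-0.9765 = +9.7765 (running +49.2932)
  i=4: -0.4363·-0.5156 − 5.3469·-2.2310 = +12.1539 (running +61.4471)
  i=5: 5.3469·4.4691 − 0.1126·-0.5156 = +23.9539 (running +85.4010)
Area = |Σ|/2 = |85.4010|/2 = 42.7005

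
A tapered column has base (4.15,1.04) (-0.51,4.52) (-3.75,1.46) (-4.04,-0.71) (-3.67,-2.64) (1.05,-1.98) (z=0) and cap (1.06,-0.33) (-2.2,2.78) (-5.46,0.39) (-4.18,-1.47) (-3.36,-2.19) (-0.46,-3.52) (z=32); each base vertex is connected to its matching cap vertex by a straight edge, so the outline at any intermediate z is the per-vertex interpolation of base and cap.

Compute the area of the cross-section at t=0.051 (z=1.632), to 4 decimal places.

Cross-section at t=0.051: each vertex is (1-t)·p0[i] + t·p1[i].
  v1: (1-0.051)·(4.15,1.04) + 0.051·(1.06,-0.33) = (3.9924,0.9701)
  v2: (1-0.051)·(-0.51,4.52) + 0.051·(-2.2,2.78) = (-0.5962,4.4313)
  v3: (1-0.051)·(-3.75,1.46) + 0.051·(-5.46,0.39) = (-3.8372,1.4054)
  v4: (1-0.051)·(-4.04,-0.71) + 0.051·(-4.18,-1.47) = (-4.0471,-0.7488)
  v5: (1-0.051)·(-3.67,-2.64) + 0.051·(-3.36,-2.19) = (-3.6542,-2.6170)
  v6: (1-0.051)·(1.05,-1.98) + 0.051·(-0.46,-3.52) = (0.9730,-2.0585)
Shoelace sum Σ(x_i·y_{i+1} − x_{i+1}·y_i):
  i=1: 3.9924·4.4313 − -0.5962·0.9701 = +18.2698 (running +18.2698)
  i=2: -0.5962·1.4054 − -3.8372·4.4313 = +16.1658 (running +34.4356)
  i=3: -3.8372·-0.7488 − -4.0471·1.4054 = +8.5611 (running +42.9967)
  i=4: -4.0471·-2.6170 − -3.6542·-0.7488 = +7.8555 (running +50.8521)
  i=5: -3.6542·-2.0585 − 0.9730·-2.6170 = +10.0687 (running +60.9208)
  i=6: 0.9730·0.9701 − 3.9924·-2.0585 = +9.1625 (running +70.0833)
Area = |Σ|/2 = |70.0833|/2 = 35.0416

Area at t=0.051: 35.0416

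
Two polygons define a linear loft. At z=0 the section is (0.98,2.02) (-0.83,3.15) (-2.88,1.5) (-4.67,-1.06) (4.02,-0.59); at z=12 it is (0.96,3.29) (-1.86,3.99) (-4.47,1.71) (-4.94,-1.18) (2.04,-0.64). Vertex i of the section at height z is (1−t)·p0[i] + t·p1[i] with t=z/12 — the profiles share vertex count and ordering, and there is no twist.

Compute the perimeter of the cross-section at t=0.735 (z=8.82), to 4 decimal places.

Cross-section at t=0.735: each vertex is (1-t)·p0[i] + t·p1[i].
  v1: (1-0.735)·(0.98,2.02) + 0.735·(0.96,3.29) = (0.9653,2.9534)
  v2: (1-0.735)·(-0.83,3.15) + 0.735·(-1.86,3.99) = (-1.5871,3.7674)
  v3: (1-0.735)·(-2.88,1.5) + 0.735·(-4.47,1.71) = (-4.0486,1.6543)
  v4: (1-0.735)·(-4.67,-1.06) + 0.735·(-4.94,-1.18) = (-4.8685,-1.1482)
  v5: (1-0.735)·(4.02,-0.59) + 0.735·(2.04,-0.64) = (2.5647,-0.6267)
Perimeter = Σ |v_{i+1} − v_i|:
  edge 1→2: √(-2.5524² + 0.8140²) = 2.6790 (running 2.6790)
  edge 2→3: √(-2.4616² + -2.1131²) = 3.2441 (running 5.9231)
  edge 3→4: √(-0.8198² + -2.8026²) = 2.9200 (running 8.8431)
  edge 4→5: √(7.4332² + 0.5215²) = 7.4514 (running 16.2945)
  edge 5→1: √(-1.5994² + 3.5802²) = 3.9212 (running 20.2158)
Perimeter = 20.2158

Perimeter at t=0.735: 20.2158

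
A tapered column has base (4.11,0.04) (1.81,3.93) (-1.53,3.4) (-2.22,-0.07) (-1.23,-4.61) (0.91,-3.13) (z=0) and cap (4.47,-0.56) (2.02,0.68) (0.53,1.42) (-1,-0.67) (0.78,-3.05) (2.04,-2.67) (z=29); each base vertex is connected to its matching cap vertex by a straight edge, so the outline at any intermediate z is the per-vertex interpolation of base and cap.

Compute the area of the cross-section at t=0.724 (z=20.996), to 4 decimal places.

Area at t=0.724: 17.9637

Cross-section at t=0.724: each vertex is (1-t)·p0[i] + t·p1[i].
  v1: (1-0.724)·(4.11,0.04) + 0.724·(4.47,-0.56) = (4.3706,-0.3944)
  v2: (1-0.724)·(1.81,3.93) + 0.724·(2.02,0.68) = (1.9620,1.5770)
  v3: (1-0.724)·(-1.53,3.4) + 0.724·(0.53,1.42) = (-0.0386,1.9665)
  v4: (1-0.724)·(-2.22,-0.07) + 0.724·(-1,-0.67) = (-1.3367,-0.5044)
  v5: (1-0.724)·(-1.23,-4.61) + 0.724·(0.78,-3.05) = (0.2252,-3.4806)
  v6: (1-0.724)·(0.91,-3.13) + 0.724·(2.04,-2.67) = (1.7281,-2.7970)
Shoelace sum Σ(x_i·y_{i+1} − x_{i+1}·y_i):
  i=1: 4.3706·1.5770 − 1.9620·-0.3944 = +7.6663 (running +7.6663)
  i=2: 1.9620·1.9665 − -0.0386·1.5770 = +3.9191 (running +11.5854)
  i=3: -0.0386·-0.5044 − -1.3367·1.9665 = +2.6481 (running +14.2335)
  i=4: -1.3367·-3.4806 − 0.2252·-0.5044 = +4.7661 (running +18.9997)
  i=5: 0.2252·-2.7970 − 1.7281·-3.4806 = +5.3848 (running +24.3845)
  i=6: 1.7281·-0.3944 − 4.3706·-2.7970 = +11.5429 (running +35.9275)
Area = |Σ|/2 = |35.9275|/2 = 17.9637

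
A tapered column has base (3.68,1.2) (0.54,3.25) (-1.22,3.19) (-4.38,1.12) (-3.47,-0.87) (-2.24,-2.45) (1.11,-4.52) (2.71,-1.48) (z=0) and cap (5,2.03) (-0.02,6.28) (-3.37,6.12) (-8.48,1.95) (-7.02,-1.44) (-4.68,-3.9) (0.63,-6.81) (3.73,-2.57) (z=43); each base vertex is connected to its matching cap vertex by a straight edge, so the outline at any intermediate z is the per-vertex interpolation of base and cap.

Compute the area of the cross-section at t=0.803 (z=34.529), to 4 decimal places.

Cross-section at t=0.803: each vertex is (1-t)·p0[i] + t·p1[i].
  v1: (1-0.803)·(3.68,1.2) + 0.803·(5,2.03) = (4.7400,1.8665)
  v2: (1-0.803)·(0.54,3.25) + 0.803·(-0.02,6.28) = (0.0903,5.6831)
  v3: (1-0.803)·(-1.22,3.19) + 0.803·(-3.37,6.12) = (-2.9465,5.5428)
  v4: (1-0.803)·(-4.38,1.12) + 0.803·(-8.48,1.95) = (-7.6723,1.7865)
  v5: (1-0.803)·(-3.47,-0.87) + 0.803·(-7.02,-1.44) = (-6.3206,-1.3277)
  v6: (1-0.803)·(-2.24,-2.45) + 0.803·(-4.68,-3.9) = (-4.1993,-3.6143)
  v7: (1-0.803)·(1.11,-4.52) + 0.803·(0.63,-6.81) = (0.7246,-6.3589)
  v8: (1-0.803)·(2.71,-1.48) + 0.803·(3.73,-2.57) = (3.5291,-2.3553)
Shoelace sum Σ(x_i·y_{i+1} − x_{i+1}·y_i):
  i=1: 4.7400·5.6831 − 0.0903·1.8665 = +26.7690 (running +26.7690)
  i=2: 0.0903·5.5428 − -2.9465·5.6831 = +17.2456 (running +44.0146)
  i=3: -2.9465·1.7865 − -7.6723·5.5428 = +37.2621 (running +81.2767)
  i=4: -7.6723·-1.3277 − -6.3206·1.7865 = +21.4784 (running +102.7551)
  i=5: -6.3206·-3.6143 − -4.1993·-1.3277 = +17.2696 (running +120.0247)
  i=6: -4.1993·-6.3589 − 0.7246·-3.6143 = +29.3217 (running +149.3464)
  i=7: 0.7246·-2.3553 − 3.5291·-6.3589 = +20.7343 (running +170.0807)
  i=8: 3.5291·1.8665 − 4.7400·-2.3553 = +17.7508 (running +187.8316)
Area = |Σ|/2 = |187.8316|/2 = 93.9158

Area at t=0.803: 93.9158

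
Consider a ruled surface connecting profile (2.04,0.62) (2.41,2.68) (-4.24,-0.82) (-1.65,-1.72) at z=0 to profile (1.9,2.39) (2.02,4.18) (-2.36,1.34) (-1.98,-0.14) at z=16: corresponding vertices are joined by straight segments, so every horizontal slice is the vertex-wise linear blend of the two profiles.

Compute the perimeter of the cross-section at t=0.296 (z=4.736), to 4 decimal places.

Perimeter at t=0.296: 15.4925

Cross-section at t=0.296: each vertex is (1-t)·p0[i] + t·p1[i].
  v1: (1-0.296)·(2.04,0.62) + 0.296·(1.9,2.39) = (1.9986,1.1439)
  v2: (1-0.296)·(2.41,2.68) + 0.296·(2.02,4.18) = (2.2946,3.1240)
  v3: (1-0.296)·(-4.24,-0.82) + 0.296·(-2.36,1.34) = (-3.6835,-0.1806)
  v4: (1-0.296)·(-1.65,-1.72) + 0.296·(-1.98,-0.14) = (-1.7477,-1.2523)
Perimeter = Σ |v_{i+1} − v_i|:
  edge 1→2: √(0.2960² + 1.9801²) = 2.0021 (running 2.0021)
  edge 2→3: √(-5.9781² + -3.3046²) = 6.8307 (running 8.8328)
  edge 3→4: √(1.9358² + -1.0717²) = 2.2127 (running 11.0454)
  edge 4→1: √(3.7462² + 2.3962²) = 4.4471 (running 15.4925)
Perimeter = 15.4925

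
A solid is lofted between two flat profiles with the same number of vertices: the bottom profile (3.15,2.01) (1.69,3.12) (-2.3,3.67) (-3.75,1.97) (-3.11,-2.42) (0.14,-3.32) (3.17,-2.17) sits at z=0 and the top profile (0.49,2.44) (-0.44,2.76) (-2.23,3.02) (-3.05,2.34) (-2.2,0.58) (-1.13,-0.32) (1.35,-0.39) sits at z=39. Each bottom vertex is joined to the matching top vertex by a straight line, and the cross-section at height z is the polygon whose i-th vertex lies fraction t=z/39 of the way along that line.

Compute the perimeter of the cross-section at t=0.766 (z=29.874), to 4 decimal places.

Cross-section at t=0.766: each vertex is (1-t)·p0[i] + t·p1[i].
  v1: (1-0.766)·(3.15,2.01) + 0.766·(0.49,2.44) = (1.1124,2.3394)
  v2: (1-0.766)·(1.69,3.12) + 0.766·(-0.44,2.76) = (0.0584,2.8442)
  v3: (1-0.766)·(-2.3,3.67) + 0.766·(-2.23,3.02) = (-2.2464,3.1721)
  v4: (1-0.766)·(-3.75,1.97) + 0.766·(-3.05,2.34) = (-3.2138,2.2534)
  v5: (1-0.766)·(-3.11,-2.42) + 0.766·(-2.2,0.58) = (-2.4129,-0.1220)
  v6: (1-0.766)·(0.14,-3.32) + 0.766·(-1.13,-0.32) = (-0.8328,-1.0220)
  v7: (1-0.766)·(3.17,-2.17) + 0.766·(1.35,-0.39) = (1.7759,-0.8065)
Perimeter = Σ |v_{i+1} − v_i|:
  edge 1→2: √(-1.0540² + 0.5049²) = 1.1687 (running 1.1687)
  edge 2→3: √(-2.3048² + 0.3279²) = 2.3280 (running 3.4967)
  edge 3→4: √(-0.9674² + -0.9187²) = 1.3341 (running 4.8308)
  edge 4→5: √(0.8009² + -2.3754²) = 2.5068 (running 7.3376)
  edge 5→6: √(1.5801² + -0.9000²) = 1.8185 (running 9.1561)
  edge 6→7: √(2.6087² + 0.2155²) = 2.6176 (running 11.7736)
  edge 7→1: √(-0.6634² + 3.1459²) = 3.2151 (running 14.9887)
Perimeter = 14.9887

Perimeter at t=0.766: 14.9887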